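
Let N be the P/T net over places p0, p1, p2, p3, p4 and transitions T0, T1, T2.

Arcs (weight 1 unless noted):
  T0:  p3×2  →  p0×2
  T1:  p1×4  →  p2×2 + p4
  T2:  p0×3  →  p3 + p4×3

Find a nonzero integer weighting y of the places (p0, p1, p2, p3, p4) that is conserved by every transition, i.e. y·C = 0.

Incidence matrix C (rows=places, cols=transitions):
       T0   T1   T2
   p0   2    0   -3
   p1   0   -4    0
   p2   0    2    0
   p3  -2    0    1
   p4   0    1    3

Candidate y = [0, 1, 2, 0, 0]; check y·C column-wise:
  col T0: 0·2 + 1·0 + 2·0 + 0·-2 = 0
  col T1: 1·-4 + 2·2 + 0·1 = 0
  col T2: 0·-3 + 1·0 + 2·0 + 0·1 + 0·3 = 0

y = (p0:0, p1:1, p2:2, p3:0, p4:0)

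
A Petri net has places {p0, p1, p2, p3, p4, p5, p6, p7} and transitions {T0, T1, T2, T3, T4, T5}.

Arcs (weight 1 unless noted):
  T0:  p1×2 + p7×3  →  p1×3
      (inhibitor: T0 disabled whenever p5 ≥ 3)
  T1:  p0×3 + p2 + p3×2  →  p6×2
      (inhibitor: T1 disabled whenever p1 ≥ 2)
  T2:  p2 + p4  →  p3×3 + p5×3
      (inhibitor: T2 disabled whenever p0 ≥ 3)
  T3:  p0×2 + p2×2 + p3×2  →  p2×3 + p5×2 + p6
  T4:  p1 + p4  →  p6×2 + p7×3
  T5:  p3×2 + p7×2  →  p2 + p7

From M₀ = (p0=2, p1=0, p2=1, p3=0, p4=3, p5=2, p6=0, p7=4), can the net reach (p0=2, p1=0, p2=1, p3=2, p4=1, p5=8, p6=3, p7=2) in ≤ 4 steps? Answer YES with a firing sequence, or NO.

NO — not reachable within 4 firings

depth 0: 1 marking
depth 1: 2 markings reached so far
depth 2: 3 markings reached so far
depth 3: 4 markings reached so far
depth 4: 5 markings reached so far
target is not among the 5 markings reachable within 4 steps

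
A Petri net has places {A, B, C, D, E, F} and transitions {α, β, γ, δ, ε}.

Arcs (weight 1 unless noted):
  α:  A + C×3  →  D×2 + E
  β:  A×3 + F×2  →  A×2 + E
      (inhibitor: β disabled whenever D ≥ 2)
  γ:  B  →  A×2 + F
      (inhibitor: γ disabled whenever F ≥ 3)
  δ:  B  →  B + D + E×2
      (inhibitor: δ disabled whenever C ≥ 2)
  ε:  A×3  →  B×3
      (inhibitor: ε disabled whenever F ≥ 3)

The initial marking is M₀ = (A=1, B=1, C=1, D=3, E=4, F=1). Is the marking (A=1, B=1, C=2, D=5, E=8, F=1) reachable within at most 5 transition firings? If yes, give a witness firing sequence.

NO — not reachable within 5 firings

depth 0: 1 marking
depth 1: 3 markings reached so far
depth 2: 6 markings reached so far
depth 3: 10 markings reached so far
depth 4: 14 markings reached so far
depth 5: 18 markings reached so far
target is not among the 18 markings reachable within 5 steps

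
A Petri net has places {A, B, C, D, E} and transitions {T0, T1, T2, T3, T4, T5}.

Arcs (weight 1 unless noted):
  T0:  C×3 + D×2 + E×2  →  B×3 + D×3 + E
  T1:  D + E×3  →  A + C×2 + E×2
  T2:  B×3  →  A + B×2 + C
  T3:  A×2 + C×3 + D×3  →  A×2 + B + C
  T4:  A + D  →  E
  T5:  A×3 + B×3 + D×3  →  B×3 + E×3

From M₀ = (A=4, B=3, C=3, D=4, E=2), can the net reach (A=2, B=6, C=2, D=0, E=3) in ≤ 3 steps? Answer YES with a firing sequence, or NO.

NO — not reachable within 3 firings

depth 0: 1 marking
depth 1: 6 markings reached so far
depth 2: 17 markings reached so far
depth 3: 31 markings reached so far
target is not among the 31 markings reachable within 3 steps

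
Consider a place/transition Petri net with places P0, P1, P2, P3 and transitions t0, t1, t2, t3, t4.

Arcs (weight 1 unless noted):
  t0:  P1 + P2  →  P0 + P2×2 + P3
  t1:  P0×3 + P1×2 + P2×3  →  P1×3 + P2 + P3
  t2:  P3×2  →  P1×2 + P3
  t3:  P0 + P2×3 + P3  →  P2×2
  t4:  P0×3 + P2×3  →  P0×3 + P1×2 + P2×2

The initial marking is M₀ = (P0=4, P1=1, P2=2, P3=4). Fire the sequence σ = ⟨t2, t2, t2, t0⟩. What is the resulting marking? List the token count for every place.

step 1: fire t2:  (P0=4, P1=1, P2=2, P3=4) → (P0=4, P1=3, P2=2, P3=3)
step 2: fire t2:  (P0=4, P1=3, P2=2, P3=3) → (P0=4, P1=5, P2=2, P3=2)
step 3: fire t2:  (P0=4, P1=5, P2=2, P3=2) → (P0=4, P1=7, P2=2, P3=1)
step 4: fire t0:  (P0=4, P1=7, P2=2, P3=1) → (P0=5, P1=6, P2=3, P3=2)

(P0=5, P1=6, P2=3, P3=2)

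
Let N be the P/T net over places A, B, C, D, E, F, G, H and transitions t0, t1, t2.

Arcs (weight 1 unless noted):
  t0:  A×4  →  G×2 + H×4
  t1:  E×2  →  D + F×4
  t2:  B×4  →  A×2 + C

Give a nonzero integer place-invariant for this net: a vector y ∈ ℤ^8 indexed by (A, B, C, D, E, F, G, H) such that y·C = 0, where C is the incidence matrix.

y = (A:0, B:1, C:4, D:0, E:0, F:0, G:0, H:0)

Incidence matrix C (rows=places, cols=transitions):
       t0   t1   t2
    A  -4    0    2
    B   0    0   -4
    C   0    0    1
    D   0    1    0
    E   0   -2    0
    F   0    4    0
    G   2    0    0
    H   4    0    0

Candidate y = [0, 1, 4, 0, 0, 0, 0, 0]; check y·C column-wise:
  col t0: 0·-4 + 1·0 + 4·0 + 0·2 + 0·4 = 0
  col t1: 1·0 + 4·0 + 0·1 + 0·-2 + 0·4 = 0
  col t2: 0·2 + 1·-4 + 4·1 = 0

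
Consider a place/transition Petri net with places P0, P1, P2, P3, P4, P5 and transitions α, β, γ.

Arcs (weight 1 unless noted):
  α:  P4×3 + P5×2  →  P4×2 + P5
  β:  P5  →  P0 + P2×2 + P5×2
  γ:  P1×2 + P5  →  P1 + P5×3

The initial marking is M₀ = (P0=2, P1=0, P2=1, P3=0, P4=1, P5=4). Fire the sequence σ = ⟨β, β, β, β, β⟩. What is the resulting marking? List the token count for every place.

step 1: fire β:  (P0=2, P1=0, P2=1, P3=0, P4=1, P5=4) → (P0=3, P1=0, P2=3, P3=0, P4=1, P5=5)
step 2: fire β:  (P0=3, P1=0, P2=3, P3=0, P4=1, P5=5) → (P0=4, P1=0, P2=5, P3=0, P4=1, P5=6)
step 3: fire β:  (P0=4, P1=0, P2=5, P3=0, P4=1, P5=6) → (P0=5, P1=0, P2=7, P3=0, P4=1, P5=7)
step 4: fire β:  (P0=5, P1=0, P2=7, P3=0, P4=1, P5=7) → (P0=6, P1=0, P2=9, P3=0, P4=1, P5=8)
step 5: fire β:  (P0=6, P1=0, P2=9, P3=0, P4=1, P5=8) → (P0=7, P1=0, P2=11, P3=0, P4=1, P5=9)

(P0=7, P1=0, P2=11, P3=0, P4=1, P5=9)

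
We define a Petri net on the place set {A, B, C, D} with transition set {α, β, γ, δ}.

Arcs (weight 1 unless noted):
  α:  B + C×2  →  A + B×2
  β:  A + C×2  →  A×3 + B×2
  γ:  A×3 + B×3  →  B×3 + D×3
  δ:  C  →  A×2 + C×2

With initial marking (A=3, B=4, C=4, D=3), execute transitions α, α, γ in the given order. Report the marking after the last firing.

(A=2, B=6, C=0, D=6)

step 1: fire α:  (A=3, B=4, C=4, D=3) → (A=4, B=5, C=2, D=3)
step 2: fire α:  (A=4, B=5, C=2, D=3) → (A=5, B=6, C=0, D=3)
step 3: fire γ:  (A=5, B=6, C=0, D=3) → (A=2, B=6, C=0, D=6)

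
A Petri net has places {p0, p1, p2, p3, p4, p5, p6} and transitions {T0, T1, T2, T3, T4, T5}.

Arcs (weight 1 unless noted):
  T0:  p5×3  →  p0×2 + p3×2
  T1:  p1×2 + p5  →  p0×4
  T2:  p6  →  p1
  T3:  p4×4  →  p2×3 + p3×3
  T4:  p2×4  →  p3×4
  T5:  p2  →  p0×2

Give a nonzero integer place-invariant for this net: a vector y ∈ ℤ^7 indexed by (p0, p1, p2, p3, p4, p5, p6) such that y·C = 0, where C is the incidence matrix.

y = (p0:1, p1:1, p2:2, p3:2, p4:3, p5:2, p6:1)

Incidence matrix C (rows=places, cols=transitions):
       T0   T1   T2   T3   T4   T5
   p0   2    4    0    0    0    2
   p1   0   -2    1    0    0    0
   p2   0    0    0    3   -4   -1
   p3   2    0    0    3    4    0
   p4   0    0    0   -4    0    0
   p5  -3   -1    0    0    0    0
   p6   0    0   -1    0    0    0

Candidate y = [1, 1, 2, 2, 3, 2, 1]; check y·C column-wise:
  col T0: 1·2 + 1·0 + 2·0 + 2·2 + 3·0 + 2·-3 + 1·0 = 0
  col T1: 1·4 + 1·-2 + 2·0 + 2·0 + 3·0 + 2·-1 + 1·0 = 0
  col T2: 1·0 + 1·1 + 2·0 + 2·0 + 3·0 + 2·0 + 1·-1 = 0
  col T3: 1·0 + 1·0 + 2·3 + 2·3 + 3·-4 + 2·0 + 1·0 = 0
  col T4: 1·0 + 1·0 + 2·-4 + 2·4 + 3·0 + 2·0 + 1·0 = 0
  col T5: 1·2 + 1·0 + 2·-1 + 2·0 + 3·0 + 2·0 + 1·0 = 0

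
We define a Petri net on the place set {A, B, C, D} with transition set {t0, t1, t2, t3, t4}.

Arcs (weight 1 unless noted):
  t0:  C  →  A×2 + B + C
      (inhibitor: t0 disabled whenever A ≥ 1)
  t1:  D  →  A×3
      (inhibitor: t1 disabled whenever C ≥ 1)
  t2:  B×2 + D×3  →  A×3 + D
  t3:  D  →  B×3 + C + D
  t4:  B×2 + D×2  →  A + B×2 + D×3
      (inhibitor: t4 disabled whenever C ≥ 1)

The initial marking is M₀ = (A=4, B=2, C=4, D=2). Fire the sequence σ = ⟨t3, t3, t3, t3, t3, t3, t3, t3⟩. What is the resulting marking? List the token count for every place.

step 1: fire t3:  (A=4, B=2, C=4, D=2) → (A=4, B=5, C=5, D=2)
step 2: fire t3:  (A=4, B=5, C=5, D=2) → (A=4, B=8, C=6, D=2)
step 3: fire t3:  (A=4, B=8, C=6, D=2) → (A=4, B=11, C=7, D=2)
step 4: fire t3:  (A=4, B=11, C=7, D=2) → (A=4, B=14, C=8, D=2)
step 5: fire t3:  (A=4, B=14, C=8, D=2) → (A=4, B=17, C=9, D=2)
step 6: fire t3:  (A=4, B=17, C=9, D=2) → (A=4, B=20, C=10, D=2)
step 7: fire t3:  (A=4, B=20, C=10, D=2) → (A=4, B=23, C=11, D=2)
step 8: fire t3:  (A=4, B=23, C=11, D=2) → (A=4, B=26, C=12, D=2)

(A=4, B=26, C=12, D=2)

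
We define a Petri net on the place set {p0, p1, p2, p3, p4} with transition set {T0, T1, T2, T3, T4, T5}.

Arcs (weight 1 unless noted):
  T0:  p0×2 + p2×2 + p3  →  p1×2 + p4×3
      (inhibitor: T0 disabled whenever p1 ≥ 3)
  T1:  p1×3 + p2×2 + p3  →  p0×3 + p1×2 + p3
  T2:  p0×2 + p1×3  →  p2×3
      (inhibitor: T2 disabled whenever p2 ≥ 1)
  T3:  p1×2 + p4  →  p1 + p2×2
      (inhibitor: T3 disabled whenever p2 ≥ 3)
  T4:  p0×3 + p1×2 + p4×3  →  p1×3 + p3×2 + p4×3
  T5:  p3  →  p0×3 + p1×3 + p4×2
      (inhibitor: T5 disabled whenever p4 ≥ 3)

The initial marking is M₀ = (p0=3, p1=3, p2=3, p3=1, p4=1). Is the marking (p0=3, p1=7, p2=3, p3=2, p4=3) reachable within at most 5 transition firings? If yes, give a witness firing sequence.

YES — reachable via ⟨T5, T4⟩ (2 firings)

step 1: fire T5:  (p0=3, p1=3, p2=3, p3=1, p4=1) → (p0=6, p1=6, p2=3, p3=0, p4=3)
step 2: fire T4:  (p0=6, p1=6, p2=3, p3=0, p4=3) → (p0=3, p1=7, p2=3, p3=2, p4=3)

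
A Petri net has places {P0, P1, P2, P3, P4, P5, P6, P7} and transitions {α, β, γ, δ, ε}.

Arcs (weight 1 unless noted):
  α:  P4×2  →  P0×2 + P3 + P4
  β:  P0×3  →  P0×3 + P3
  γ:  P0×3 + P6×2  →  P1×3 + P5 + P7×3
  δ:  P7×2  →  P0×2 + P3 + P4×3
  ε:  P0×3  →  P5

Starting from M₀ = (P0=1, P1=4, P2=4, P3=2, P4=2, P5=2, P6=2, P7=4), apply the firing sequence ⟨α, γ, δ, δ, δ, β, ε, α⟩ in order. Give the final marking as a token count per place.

(P0=5, P1=7, P2=4, P3=8, P4=9, P5=4, P6=0, P7=1)

step 1: fire α:  (P0=1, P1=4, P2=4, P3=2, P4=2, P5=2, P6=2, P7=4) → (P0=3, P1=4, P2=4, P3=3, P4=1, P5=2, P6=2, P7=4)
step 2: fire γ:  (P0=3, P1=4, P2=4, P3=3, P4=1, P5=2, P6=2, P7=4) → (P0=0, P1=7, P2=4, P3=3, P4=1, P5=3, P6=0, P7=7)
step 3: fire δ:  (P0=0, P1=7, P2=4, P3=3, P4=1, P5=3, P6=0, P7=7) → (P0=2, P1=7, P2=4, P3=4, P4=4, P5=3, P6=0, P7=5)
step 4: fire δ:  (P0=2, P1=7, P2=4, P3=4, P4=4, P5=3, P6=0, P7=5) → (P0=4, P1=7, P2=4, P3=5, P4=7, P5=3, P6=0, P7=3)
step 5: fire δ:  (P0=4, P1=7, P2=4, P3=5, P4=7, P5=3, P6=0, P7=3) → (P0=6, P1=7, P2=4, P3=6, P4=10, P5=3, P6=0, P7=1)
step 6: fire β:  (P0=6, P1=7, P2=4, P3=6, P4=10, P5=3, P6=0, P7=1) → (P0=6, P1=7, P2=4, P3=7, P4=10, P5=3, P6=0, P7=1)
step 7: fire ε:  (P0=6, P1=7, P2=4, P3=7, P4=10, P5=3, P6=0, P7=1) → (P0=3, P1=7, P2=4, P3=7, P4=10, P5=4, P6=0, P7=1)
step 8: fire α:  (P0=3, P1=7, P2=4, P3=7, P4=10, P5=4, P6=0, P7=1) → (P0=5, P1=7, P2=4, P3=8, P4=9, P5=4, P6=0, P7=1)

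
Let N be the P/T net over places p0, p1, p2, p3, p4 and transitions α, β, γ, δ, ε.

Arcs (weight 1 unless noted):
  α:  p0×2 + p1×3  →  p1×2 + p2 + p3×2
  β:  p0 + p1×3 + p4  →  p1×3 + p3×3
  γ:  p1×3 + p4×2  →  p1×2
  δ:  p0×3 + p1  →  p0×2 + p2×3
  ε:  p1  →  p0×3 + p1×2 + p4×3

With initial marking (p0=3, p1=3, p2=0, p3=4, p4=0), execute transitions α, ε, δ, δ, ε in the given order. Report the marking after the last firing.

(p0=5, p1=2, p2=7, p3=6, p4=6)

step 1: fire α:  (p0=3, p1=3, p2=0, p3=4, p4=0) → (p0=1, p1=2, p2=1, p3=6, p4=0)
step 2: fire ε:  (p0=1, p1=2, p2=1, p3=6, p4=0) → (p0=4, p1=3, p2=1, p3=6, p4=3)
step 3: fire δ:  (p0=4, p1=3, p2=1, p3=6, p4=3) → (p0=3, p1=2, p2=4, p3=6, p4=3)
step 4: fire δ:  (p0=3, p1=2, p2=4, p3=6, p4=3) → (p0=2, p1=1, p2=7, p3=6, p4=3)
step 5: fire ε:  (p0=2, p1=1, p2=7, p3=6, p4=3) → (p0=5, p1=2, p2=7, p3=6, p4=6)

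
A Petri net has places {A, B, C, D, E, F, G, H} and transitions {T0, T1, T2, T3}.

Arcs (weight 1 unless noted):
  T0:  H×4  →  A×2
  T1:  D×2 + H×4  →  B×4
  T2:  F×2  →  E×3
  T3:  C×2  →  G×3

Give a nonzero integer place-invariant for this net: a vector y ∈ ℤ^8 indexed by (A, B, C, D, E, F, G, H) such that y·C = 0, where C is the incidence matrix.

y = (A:0, B:1, C:0, D:2, E:0, F:0, G:0, H:0)

Incidence matrix C (rows=places, cols=transitions):
       T0   T1   T2   T3
    A   2    0    0    0
    B   0    4    0    0
    C   0    0    0   -2
    D   0   -2    0    0
    E   0    0    3    0
    F   0    0   -2    0
    G   0    0    0    3
    H  -4   -4    0    0

Candidate y = [0, 1, 0, 2, 0, 0, 0, 0]; check y·C column-wise:
  col T0: 0·2 + 1·0 + 2·0 + 0·-4 = 0
  col T1: 1·4 + 2·-2 + 0·-4 = 0
  col T2: 1·0 + 2·0 + 0·3 + 0·-2 = 0
  col T3: 1·0 + 0·-2 + 2·0 + 0·3 = 0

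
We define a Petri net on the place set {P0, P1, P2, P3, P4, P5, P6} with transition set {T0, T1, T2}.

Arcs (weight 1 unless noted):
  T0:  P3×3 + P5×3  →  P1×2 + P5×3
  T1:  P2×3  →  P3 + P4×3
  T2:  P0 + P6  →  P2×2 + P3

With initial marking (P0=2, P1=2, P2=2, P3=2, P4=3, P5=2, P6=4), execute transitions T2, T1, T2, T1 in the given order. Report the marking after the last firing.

(P0=0, P1=2, P2=0, P3=6, P4=9, P5=2, P6=2)

step 1: fire T2:  (P0=2, P1=2, P2=2, P3=2, P4=3, P5=2, P6=4) → (P0=1, P1=2, P2=4, P3=3, P4=3, P5=2, P6=3)
step 2: fire T1:  (P0=1, P1=2, P2=4, P3=3, P4=3, P5=2, P6=3) → (P0=1, P1=2, P2=1, P3=4, P4=6, P5=2, P6=3)
step 3: fire T2:  (P0=1, P1=2, P2=1, P3=4, P4=6, P5=2, P6=3) → (P0=0, P1=2, P2=3, P3=5, P4=6, P5=2, P6=2)
step 4: fire T1:  (P0=0, P1=2, P2=3, P3=5, P4=6, P5=2, P6=2) → (P0=0, P1=2, P2=0, P3=6, P4=9, P5=2, P6=2)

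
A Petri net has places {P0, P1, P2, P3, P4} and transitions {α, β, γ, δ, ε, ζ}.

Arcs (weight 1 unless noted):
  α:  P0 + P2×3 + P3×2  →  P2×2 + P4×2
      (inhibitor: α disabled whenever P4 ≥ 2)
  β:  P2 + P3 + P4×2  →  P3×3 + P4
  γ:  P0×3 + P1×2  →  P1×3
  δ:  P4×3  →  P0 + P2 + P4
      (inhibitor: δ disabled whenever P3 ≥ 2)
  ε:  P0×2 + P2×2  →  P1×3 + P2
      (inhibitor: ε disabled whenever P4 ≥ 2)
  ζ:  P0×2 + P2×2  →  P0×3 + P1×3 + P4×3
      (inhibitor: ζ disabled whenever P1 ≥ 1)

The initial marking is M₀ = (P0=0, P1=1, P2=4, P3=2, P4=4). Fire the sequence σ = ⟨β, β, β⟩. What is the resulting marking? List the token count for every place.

step 1: fire β:  (P0=0, P1=1, P2=4, P3=2, P4=4) → (P0=0, P1=1, P2=3, P3=4, P4=3)
step 2: fire β:  (P0=0, P1=1, P2=3, P3=4, P4=3) → (P0=0, P1=1, P2=2, P3=6, P4=2)
step 3: fire β:  (P0=0, P1=1, P2=2, P3=6, P4=2) → (P0=0, P1=1, P2=1, P3=8, P4=1)

(P0=0, P1=1, P2=1, P3=8, P4=1)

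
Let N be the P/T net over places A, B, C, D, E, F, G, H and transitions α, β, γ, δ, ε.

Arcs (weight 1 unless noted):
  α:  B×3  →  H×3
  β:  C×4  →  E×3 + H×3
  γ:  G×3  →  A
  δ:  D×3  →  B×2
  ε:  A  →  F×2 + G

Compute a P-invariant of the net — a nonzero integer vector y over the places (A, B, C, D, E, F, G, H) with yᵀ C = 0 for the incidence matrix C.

Incidence matrix C (rows=places, cols=transitions):
        α    β    γ    δ    ε
    A   0    0    1    0   -1
    B  -3    0    0    2    0
    C   0   -4    0    0    0
    D   0    0    0   -3    0
    E   0    3    0    0    0
    F   0    0    0    0    2
    G   0    0   -3    0    1
    H   3    3    0    0    0

Candidate y = [0, 0, 3, 0, 4, 0, 0, 0]; check y·C column-wise:
  col α: 0·-3 + 3·0 + 4·0 + 0·3 = 0
  col β: 3·-4 + 4·3 + 0·3 = 0
  col γ: 0·1 + 3·0 + 4·0 + 0·-3 = 0
  col δ: 0·2 + 3·0 + 0·-3 + 4·0 = 0
  col ε: 0·-1 + 3·0 + 4·0 + 0·2 + 0·1 = 0

y = (A:0, B:0, C:3, D:0, E:4, F:0, G:0, H:0)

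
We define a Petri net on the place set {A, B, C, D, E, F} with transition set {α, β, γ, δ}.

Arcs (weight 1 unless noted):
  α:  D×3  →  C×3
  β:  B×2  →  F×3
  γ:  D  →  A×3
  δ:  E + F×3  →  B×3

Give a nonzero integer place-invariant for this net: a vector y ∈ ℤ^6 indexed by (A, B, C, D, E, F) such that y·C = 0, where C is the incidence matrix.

Incidence matrix C (rows=places, cols=transitions):
        α    β    γ    δ
    A   0    0    3    0
    B   0   -2    0    3
    C   3    0    0    0
    D  -3    0   -1    0
    E   0    0    0   -1
    F   0    3    0   -3

Candidate y = [1, 0, 3, 3, 0, 0]; check y·C column-wise:
  col α: 1·0 + 3·3 + 3·-3 = 0
  col β: 1·0 + 0·-2 + 3·0 + 3·0 + 0·3 = 0
  col γ: 1·3 + 3·0 + 3·-1 = 0
  col δ: 1·0 + 0·3 + 3·0 + 3·0 + 0·-1 + 0·-3 = 0

y = (A:1, B:0, C:3, D:3, E:0, F:0)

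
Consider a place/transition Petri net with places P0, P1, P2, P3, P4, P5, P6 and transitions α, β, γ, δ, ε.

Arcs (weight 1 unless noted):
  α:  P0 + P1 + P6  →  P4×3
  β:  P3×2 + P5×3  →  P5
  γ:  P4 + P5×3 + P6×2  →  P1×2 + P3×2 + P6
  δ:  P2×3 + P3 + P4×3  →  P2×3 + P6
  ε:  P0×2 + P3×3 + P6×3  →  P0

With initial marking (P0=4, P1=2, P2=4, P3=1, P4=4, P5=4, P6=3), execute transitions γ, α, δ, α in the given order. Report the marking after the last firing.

(P0=2, P1=2, P2=4, P3=2, P4=6, P5=1, P6=1)

step 1: fire γ:  (P0=4, P1=2, P2=4, P3=1, P4=4, P5=4, P6=3) → (P0=4, P1=4, P2=4, P3=3, P4=3, P5=1, P6=2)
step 2: fire α:  (P0=4, P1=4, P2=4, P3=3, P4=3, P5=1, P6=2) → (P0=3, P1=3, P2=4, P3=3, P4=6, P5=1, P6=1)
step 3: fire δ:  (P0=3, P1=3, P2=4, P3=3, P4=6, P5=1, P6=1) → (P0=3, P1=3, P2=4, P3=2, P4=3, P5=1, P6=2)
step 4: fire α:  (P0=3, P1=3, P2=4, P3=2, P4=3, P5=1, P6=2) → (P0=2, P1=2, P2=4, P3=2, P4=6, P5=1, P6=1)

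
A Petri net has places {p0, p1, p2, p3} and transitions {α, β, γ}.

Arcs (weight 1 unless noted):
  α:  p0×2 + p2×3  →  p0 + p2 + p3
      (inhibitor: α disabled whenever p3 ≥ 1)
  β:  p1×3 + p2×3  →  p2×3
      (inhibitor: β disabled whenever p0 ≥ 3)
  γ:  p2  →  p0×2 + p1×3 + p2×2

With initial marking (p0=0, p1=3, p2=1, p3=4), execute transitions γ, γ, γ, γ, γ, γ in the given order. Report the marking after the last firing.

(p0=12, p1=21, p2=7, p3=4)

step 1: fire γ:  (p0=0, p1=3, p2=1, p3=4) → (p0=2, p1=6, p2=2, p3=4)
step 2: fire γ:  (p0=2, p1=6, p2=2, p3=4) → (p0=4, p1=9, p2=3, p3=4)
step 3: fire γ:  (p0=4, p1=9, p2=3, p3=4) → (p0=6, p1=12, p2=4, p3=4)
step 4: fire γ:  (p0=6, p1=12, p2=4, p3=4) → (p0=8, p1=15, p2=5, p3=4)
step 5: fire γ:  (p0=8, p1=15, p2=5, p3=4) → (p0=10, p1=18, p2=6, p3=4)
step 6: fire γ:  (p0=10, p1=18, p2=6, p3=4) → (p0=12, p1=21, p2=7, p3=4)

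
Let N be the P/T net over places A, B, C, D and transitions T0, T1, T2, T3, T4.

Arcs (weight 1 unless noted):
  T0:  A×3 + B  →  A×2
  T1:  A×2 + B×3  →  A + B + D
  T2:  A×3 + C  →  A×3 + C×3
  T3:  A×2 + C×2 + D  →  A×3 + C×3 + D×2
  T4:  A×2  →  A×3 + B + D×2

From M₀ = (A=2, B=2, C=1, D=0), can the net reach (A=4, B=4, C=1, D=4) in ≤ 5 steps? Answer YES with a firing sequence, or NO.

step 1: fire T4:  (A=2, B=2, C=1, D=0) → (A=3, B=3, C=1, D=2)
step 2: fire T4:  (A=3, B=3, C=1, D=2) → (A=4, B=4, C=1, D=4)

YES — reachable via ⟨T4, T4⟩ (2 firings)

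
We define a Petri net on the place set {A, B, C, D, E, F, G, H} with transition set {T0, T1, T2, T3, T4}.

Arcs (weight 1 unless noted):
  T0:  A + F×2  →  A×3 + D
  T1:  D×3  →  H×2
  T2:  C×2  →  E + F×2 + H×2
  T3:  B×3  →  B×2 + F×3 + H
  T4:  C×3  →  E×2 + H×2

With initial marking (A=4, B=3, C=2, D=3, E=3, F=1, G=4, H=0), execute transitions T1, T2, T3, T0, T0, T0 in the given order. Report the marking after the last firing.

step 1: fire T1:  (A=4, B=3, C=2, D=3, E=3, F=1, G=4, H=0) → (A=4, B=3, C=2, D=0, E=3, F=1, G=4, H=2)
step 2: fire T2:  (A=4, B=3, C=2, D=0, E=3, F=1, G=4, H=2) → (A=4, B=3, C=0, D=0, E=4, F=3, G=4, H=4)
step 3: fire T3:  (A=4, B=3, C=0, D=0, E=4, F=3, G=4, H=4) → (A=4, B=2, C=0, D=0, E=4, F=6, G=4, H=5)
step 4: fire T0:  (A=4, B=2, C=0, D=0, E=4, F=6, G=4, H=5) → (A=6, B=2, C=0, D=1, E=4, F=4, G=4, H=5)
step 5: fire T0:  (A=6, B=2, C=0, D=1, E=4, F=4, G=4, H=5) → (A=8, B=2, C=0, D=2, E=4, F=2, G=4, H=5)
step 6: fire T0:  (A=8, B=2, C=0, D=2, E=4, F=2, G=4, H=5) → (A=10, B=2, C=0, D=3, E=4, F=0, G=4, H=5)

(A=10, B=2, C=0, D=3, E=4, F=0, G=4, H=5)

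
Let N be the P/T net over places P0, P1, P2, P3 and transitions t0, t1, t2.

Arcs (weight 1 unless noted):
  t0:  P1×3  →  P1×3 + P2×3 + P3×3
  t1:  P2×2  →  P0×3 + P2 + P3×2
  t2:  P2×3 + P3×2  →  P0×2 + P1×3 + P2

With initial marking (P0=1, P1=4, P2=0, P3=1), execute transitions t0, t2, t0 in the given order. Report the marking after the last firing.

step 1: fire t0:  (P0=1, P1=4, P2=0, P3=1) → (P0=1, P1=4, P2=3, P3=4)
step 2: fire t2:  (P0=1, P1=4, P2=3, P3=4) → (P0=3, P1=7, P2=1, P3=2)
step 3: fire t0:  (P0=3, P1=7, P2=1, P3=2) → (P0=3, P1=7, P2=4, P3=5)

(P0=3, P1=7, P2=4, P3=5)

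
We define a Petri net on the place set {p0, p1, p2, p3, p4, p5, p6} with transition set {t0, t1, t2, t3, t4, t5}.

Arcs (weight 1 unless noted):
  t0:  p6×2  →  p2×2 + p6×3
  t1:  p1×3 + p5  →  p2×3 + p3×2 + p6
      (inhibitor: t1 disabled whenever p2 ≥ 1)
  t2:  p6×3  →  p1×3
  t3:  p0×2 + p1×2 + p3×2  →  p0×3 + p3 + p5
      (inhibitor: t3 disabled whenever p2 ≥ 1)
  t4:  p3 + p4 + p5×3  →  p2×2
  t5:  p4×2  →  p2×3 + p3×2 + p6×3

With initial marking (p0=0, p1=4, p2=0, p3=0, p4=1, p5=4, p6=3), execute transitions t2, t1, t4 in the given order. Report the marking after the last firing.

(p0=0, p1=4, p2=5, p3=1, p4=0, p5=0, p6=1)

step 1: fire t2:  (p0=0, p1=4, p2=0, p3=0, p4=1, p5=4, p6=3) → (p0=0, p1=7, p2=0, p3=0, p4=1, p5=4, p6=0)
step 2: fire t1:  (p0=0, p1=7, p2=0, p3=0, p4=1, p5=4, p6=0) → (p0=0, p1=4, p2=3, p3=2, p4=1, p5=3, p6=1)
step 3: fire t4:  (p0=0, p1=4, p2=3, p3=2, p4=1, p5=3, p6=1) → (p0=0, p1=4, p2=5, p3=1, p4=0, p5=0, p6=1)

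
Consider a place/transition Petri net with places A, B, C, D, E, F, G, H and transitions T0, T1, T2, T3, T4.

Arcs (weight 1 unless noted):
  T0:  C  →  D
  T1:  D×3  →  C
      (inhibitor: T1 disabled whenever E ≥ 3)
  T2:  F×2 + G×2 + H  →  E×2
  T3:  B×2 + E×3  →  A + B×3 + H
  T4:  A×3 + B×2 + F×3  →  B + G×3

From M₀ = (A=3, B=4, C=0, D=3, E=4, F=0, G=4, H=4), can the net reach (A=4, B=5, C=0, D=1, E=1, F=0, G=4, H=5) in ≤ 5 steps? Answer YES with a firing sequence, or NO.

step 1: fire T3:  (A=3, B=4, C=0, D=3, E=4, F=0, G=4, H=4) → (A=4, B=5, C=0, D=3, E=1, F=0, G=4, H=5)
step 2: fire T1:  (A=4, B=5, C=0, D=3, E=1, F=0, G=4, H=5) → (A=4, B=5, C=1, D=0, E=1, F=0, G=4, H=5)
step 3: fire T0:  (A=4, B=5, C=1, D=0, E=1, F=0, G=4, H=5) → (A=4, B=5, C=0, D=1, E=1, F=0, G=4, H=5)

YES — reachable via ⟨T3, T1, T0⟩ (3 firings)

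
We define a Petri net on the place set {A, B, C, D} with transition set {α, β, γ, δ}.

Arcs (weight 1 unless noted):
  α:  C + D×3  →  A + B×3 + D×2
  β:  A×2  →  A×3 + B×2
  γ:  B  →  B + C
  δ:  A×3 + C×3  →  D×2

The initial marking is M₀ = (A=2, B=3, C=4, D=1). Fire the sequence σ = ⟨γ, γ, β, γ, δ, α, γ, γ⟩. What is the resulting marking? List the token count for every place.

(A=1, B=8, C=5, D=2)

step 1: fire γ:  (A=2, B=3, C=4, D=1) → (A=2, B=3, C=5, D=1)
step 2: fire γ:  (A=2, B=3, C=5, D=1) → (A=2, B=3, C=6, D=1)
step 3: fire β:  (A=2, B=3, C=6, D=1) → (A=3, B=5, C=6, D=1)
step 4: fire γ:  (A=3, B=5, C=6, D=1) → (A=3, B=5, C=7, D=1)
step 5: fire δ:  (A=3, B=5, C=7, D=1) → (A=0, B=5, C=4, D=3)
step 6: fire α:  (A=0, B=5, C=4, D=3) → (A=1, B=8, C=3, D=2)
step 7: fire γ:  (A=1, B=8, C=3, D=2) → (A=1, B=8, C=4, D=2)
step 8: fire γ:  (A=1, B=8, C=4, D=2) → (A=1, B=8, C=5, D=2)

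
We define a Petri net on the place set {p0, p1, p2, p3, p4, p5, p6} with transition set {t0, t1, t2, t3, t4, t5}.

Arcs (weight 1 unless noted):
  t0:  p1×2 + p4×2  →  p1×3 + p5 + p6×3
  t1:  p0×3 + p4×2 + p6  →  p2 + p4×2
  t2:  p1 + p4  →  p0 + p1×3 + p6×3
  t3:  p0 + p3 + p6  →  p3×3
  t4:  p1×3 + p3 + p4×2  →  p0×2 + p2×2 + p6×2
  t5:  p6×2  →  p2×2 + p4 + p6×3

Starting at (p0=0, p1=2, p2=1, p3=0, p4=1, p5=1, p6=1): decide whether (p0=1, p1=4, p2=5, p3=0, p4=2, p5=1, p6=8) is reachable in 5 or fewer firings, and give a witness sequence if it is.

NO — not reachable within 5 firings

depth 0: 1 marking
depth 1: 2 markings reached so far
depth 2: 3 markings reached so far
depth 3: 5 markings reached so far
depth 4: 8 markings reached so far
depth 5: 12 markings reached so far
target is not among the 12 markings reachable within 5 steps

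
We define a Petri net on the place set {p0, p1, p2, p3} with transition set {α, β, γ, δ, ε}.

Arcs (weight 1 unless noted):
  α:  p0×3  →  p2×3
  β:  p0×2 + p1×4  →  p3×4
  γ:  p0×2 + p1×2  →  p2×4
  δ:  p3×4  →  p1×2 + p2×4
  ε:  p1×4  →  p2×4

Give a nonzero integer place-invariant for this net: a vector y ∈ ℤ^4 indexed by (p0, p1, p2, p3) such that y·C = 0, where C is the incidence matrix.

y = (p0:2, p1:2, p2:2, p3:3)

Incidence matrix C (rows=places, cols=transitions):
        α    β    γ    δ    ε
   p0  -3   -2   -2    0    0
   p1   0   -4   -2    2   -4
   p2   3    0    4    4    4
   p3   0    4    0   -4    0

Candidate y = [2, 2, 2, 3]; check y·C column-wise:
  col α: 2·-3 + 2·0 + 2·3 + 3·0 = 0
  col β: 2·-2 + 2·-4 + 2·0 + 3·4 = 0
  col γ: 2·-2 + 2·-2 + 2·4 + 3·0 = 0
  col δ: 2·0 + 2·2 + 2·4 + 3·-4 = 0
  col ε: 2·0 + 2·-4 + 2·4 + 3·0 = 0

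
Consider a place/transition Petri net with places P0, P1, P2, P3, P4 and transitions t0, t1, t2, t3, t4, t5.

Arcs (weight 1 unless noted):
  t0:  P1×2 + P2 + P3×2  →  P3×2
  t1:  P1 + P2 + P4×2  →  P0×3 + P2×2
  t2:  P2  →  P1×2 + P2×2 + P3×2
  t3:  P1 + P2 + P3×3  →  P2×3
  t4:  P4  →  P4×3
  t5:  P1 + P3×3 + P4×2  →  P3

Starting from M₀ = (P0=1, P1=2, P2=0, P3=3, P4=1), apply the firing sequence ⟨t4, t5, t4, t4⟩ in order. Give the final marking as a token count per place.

(P0=1, P1=1, P2=0, P3=1, P4=5)

step 1: fire t4:  (P0=1, P1=2, P2=0, P3=3, P4=1) → (P0=1, P1=2, P2=0, P3=3, P4=3)
step 2: fire t5:  (P0=1, P1=2, P2=0, P3=3, P4=3) → (P0=1, P1=1, P2=0, P3=1, P4=1)
step 3: fire t4:  (P0=1, P1=1, P2=0, P3=1, P4=1) → (P0=1, P1=1, P2=0, P3=1, P4=3)
step 4: fire t4:  (P0=1, P1=1, P2=0, P3=1, P4=3) → (P0=1, P1=1, P2=0, P3=1, P4=5)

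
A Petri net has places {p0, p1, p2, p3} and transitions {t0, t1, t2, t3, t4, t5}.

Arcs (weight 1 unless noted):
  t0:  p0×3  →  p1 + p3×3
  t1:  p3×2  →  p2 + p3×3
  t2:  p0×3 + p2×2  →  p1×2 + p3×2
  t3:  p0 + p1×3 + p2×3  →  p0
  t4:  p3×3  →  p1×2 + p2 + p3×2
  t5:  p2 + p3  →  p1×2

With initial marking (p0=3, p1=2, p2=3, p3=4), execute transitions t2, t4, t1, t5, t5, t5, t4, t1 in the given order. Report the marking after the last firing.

(p0=0, p1=14, p2=2, p3=3)

step 1: fire t2:  (p0=3, p1=2, p2=3, p3=4) → (p0=0, p1=4, p2=1, p3=6)
step 2: fire t4:  (p0=0, p1=4, p2=1, p3=6) → (p0=0, p1=6, p2=2, p3=5)
step 3: fire t1:  (p0=0, p1=6, p2=2, p3=5) → (p0=0, p1=6, p2=3, p3=6)
step 4: fire t5:  (p0=0, p1=6, p2=3, p3=6) → (p0=0, p1=8, p2=2, p3=5)
step 5: fire t5:  (p0=0, p1=8, p2=2, p3=5) → (p0=0, p1=10, p2=1, p3=4)
step 6: fire t5:  (p0=0, p1=10, p2=1, p3=4) → (p0=0, p1=12, p2=0, p3=3)
step 7: fire t4:  (p0=0, p1=12, p2=0, p3=3) → (p0=0, p1=14, p2=1, p3=2)
step 8: fire t1:  (p0=0, p1=14, p2=1, p3=2) → (p0=0, p1=14, p2=2, p3=3)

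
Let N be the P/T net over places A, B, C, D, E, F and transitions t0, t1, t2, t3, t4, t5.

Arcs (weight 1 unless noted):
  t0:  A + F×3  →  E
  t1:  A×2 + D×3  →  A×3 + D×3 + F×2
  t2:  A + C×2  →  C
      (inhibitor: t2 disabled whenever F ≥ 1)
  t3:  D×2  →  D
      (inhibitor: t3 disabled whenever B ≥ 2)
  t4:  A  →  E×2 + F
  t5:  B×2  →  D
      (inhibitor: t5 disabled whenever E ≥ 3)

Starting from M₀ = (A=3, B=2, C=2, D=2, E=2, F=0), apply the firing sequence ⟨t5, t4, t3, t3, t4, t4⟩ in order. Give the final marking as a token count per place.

(A=0, B=0, C=2, D=1, E=8, F=3)

step 1: fire t5:  (A=3, B=2, C=2, D=2, E=2, F=0) → (A=3, B=0, C=2, D=3, E=2, F=0)
step 2: fire t4:  (A=3, B=0, C=2, D=3, E=2, F=0) → (A=2, B=0, C=2, D=3, E=4, F=1)
step 3: fire t3:  (A=2, B=0, C=2, D=3, E=4, F=1) → (A=2, B=0, C=2, D=2, E=4, F=1)
step 4: fire t3:  (A=2, B=0, C=2, D=2, E=4, F=1) → (A=2, B=0, C=2, D=1, E=4, F=1)
step 5: fire t4:  (A=2, B=0, C=2, D=1, E=4, F=1) → (A=1, B=0, C=2, D=1, E=6, F=2)
step 6: fire t4:  (A=1, B=0, C=2, D=1, E=6, F=2) → (A=0, B=0, C=2, D=1, E=8, F=3)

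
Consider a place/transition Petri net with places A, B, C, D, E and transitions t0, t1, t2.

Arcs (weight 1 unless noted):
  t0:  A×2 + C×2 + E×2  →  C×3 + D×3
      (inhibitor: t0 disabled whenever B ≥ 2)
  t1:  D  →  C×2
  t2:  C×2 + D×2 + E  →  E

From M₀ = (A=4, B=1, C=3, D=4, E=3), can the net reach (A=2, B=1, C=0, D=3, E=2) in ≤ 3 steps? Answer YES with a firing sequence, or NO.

depth 0: 1 marking
depth 1: 4 markings reached so far
depth 2: 8 markings reached so far
depth 3: 13 markings reached so far
target is not among the 13 markings reachable within 3 steps

NO — not reachable within 3 firings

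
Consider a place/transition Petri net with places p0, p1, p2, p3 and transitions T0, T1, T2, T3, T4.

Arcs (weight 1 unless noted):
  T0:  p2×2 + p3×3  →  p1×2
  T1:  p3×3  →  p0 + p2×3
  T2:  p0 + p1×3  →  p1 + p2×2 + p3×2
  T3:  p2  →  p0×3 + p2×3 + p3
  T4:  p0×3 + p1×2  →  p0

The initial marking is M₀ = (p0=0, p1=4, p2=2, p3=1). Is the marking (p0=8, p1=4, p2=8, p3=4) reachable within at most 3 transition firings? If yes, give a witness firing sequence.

NO — not reachable within 3 firings

depth 0: 1 marking
depth 1: 2 markings reached so far
depth 2: 5 markings reached so far
depth 3: 12 markings reached so far
target is not among the 12 markings reachable within 3 steps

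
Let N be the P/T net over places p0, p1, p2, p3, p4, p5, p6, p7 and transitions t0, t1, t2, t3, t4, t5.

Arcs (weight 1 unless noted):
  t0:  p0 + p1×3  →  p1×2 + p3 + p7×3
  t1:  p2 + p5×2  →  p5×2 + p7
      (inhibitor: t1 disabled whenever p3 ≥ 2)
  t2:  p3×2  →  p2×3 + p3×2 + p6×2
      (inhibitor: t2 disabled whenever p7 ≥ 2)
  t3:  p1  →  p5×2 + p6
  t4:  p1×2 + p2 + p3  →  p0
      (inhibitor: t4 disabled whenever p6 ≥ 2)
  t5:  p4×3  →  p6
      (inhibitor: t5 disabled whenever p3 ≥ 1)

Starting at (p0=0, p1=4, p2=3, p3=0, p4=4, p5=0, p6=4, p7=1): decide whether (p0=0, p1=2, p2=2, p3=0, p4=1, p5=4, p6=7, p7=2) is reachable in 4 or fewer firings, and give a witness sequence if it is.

step 1: fire t3:  (p0=0, p1=4, p2=3, p3=0, p4=4, p5=0, p6=4, p7=1) → (p0=0, p1=3, p2=3, p3=0, p4=4, p5=2, p6=5, p7=1)
step 2: fire t1:  (p0=0, p1=3, p2=3, p3=0, p4=4, p5=2, p6=5, p7=1) → (p0=0, p1=3, p2=2, p3=0, p4=4, p5=2, p6=5, p7=2)
step 3: fire t3:  (p0=0, p1=3, p2=2, p3=0, p4=4, p5=2, p6=5, p7=2) → (p0=0, p1=2, p2=2, p3=0, p4=4, p5=4, p6=6, p7=2)
step 4: fire t5:  (p0=0, p1=2, p2=2, p3=0, p4=4, p5=4, p6=6, p7=2) → (p0=0, p1=2, p2=2, p3=0, p4=1, p5=4, p6=7, p7=2)

YES — reachable via ⟨t3, t1, t3, t5⟩ (4 firings)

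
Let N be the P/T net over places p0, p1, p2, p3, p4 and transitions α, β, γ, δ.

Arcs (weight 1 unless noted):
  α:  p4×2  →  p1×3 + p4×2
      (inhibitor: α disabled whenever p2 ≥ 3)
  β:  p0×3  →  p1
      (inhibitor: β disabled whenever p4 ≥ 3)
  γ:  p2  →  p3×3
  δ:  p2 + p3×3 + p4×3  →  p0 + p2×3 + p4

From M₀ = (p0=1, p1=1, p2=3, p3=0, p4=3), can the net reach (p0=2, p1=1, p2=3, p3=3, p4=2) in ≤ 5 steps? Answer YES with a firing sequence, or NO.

depth 0: 1 marking
depth 1: 2 markings reached so far
depth 2: 5 markings reached so far
depth 3: 10 markings reached so far
depth 4: 16 markings reached so far
depth 5: 23 markings reached so far
target is not among the 23 markings reachable within 5 steps

NO — not reachable within 5 firings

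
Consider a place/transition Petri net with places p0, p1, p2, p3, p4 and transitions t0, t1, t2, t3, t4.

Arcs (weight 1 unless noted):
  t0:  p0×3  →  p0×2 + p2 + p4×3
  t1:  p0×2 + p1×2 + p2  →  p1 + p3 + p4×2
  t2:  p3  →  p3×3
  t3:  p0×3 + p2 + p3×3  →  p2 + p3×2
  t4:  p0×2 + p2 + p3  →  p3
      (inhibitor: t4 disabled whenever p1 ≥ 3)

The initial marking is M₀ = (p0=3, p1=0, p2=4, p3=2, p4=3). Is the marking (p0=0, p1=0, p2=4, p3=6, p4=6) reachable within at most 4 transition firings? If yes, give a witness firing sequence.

YES — reachable via ⟨t0, t2, t2, t4⟩ (4 firings)

step 1: fire t0:  (p0=3, p1=0, p2=4, p3=2, p4=3) → (p0=2, p1=0, p2=5, p3=2, p4=6)
step 2: fire t2:  (p0=2, p1=0, p2=5, p3=2, p4=6) → (p0=2, p1=0, p2=5, p3=4, p4=6)
step 3: fire t2:  (p0=2, p1=0, p2=5, p3=4, p4=6) → (p0=2, p1=0, p2=5, p3=6, p4=6)
step 4: fire t4:  (p0=2, p1=0, p2=5, p3=6, p4=6) → (p0=0, p1=0, p2=4, p3=6, p4=6)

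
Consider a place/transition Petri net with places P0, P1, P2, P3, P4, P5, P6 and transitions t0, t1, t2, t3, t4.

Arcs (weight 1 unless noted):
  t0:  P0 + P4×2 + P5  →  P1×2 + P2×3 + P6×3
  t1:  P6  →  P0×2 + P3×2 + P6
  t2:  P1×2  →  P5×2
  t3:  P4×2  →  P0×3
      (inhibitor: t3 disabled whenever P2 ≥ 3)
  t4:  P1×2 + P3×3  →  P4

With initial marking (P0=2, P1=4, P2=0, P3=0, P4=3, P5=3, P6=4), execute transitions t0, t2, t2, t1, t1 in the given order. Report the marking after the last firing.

(P0=5, P1=2, P2=3, P3=4, P4=1, P5=6, P6=7)

step 1: fire t0:  (P0=2, P1=4, P2=0, P3=0, P4=3, P5=3, P6=4) → (P0=1, P1=6, P2=3, P3=0, P4=1, P5=2, P6=7)
step 2: fire t2:  (P0=1, P1=6, P2=3, P3=0, P4=1, P5=2, P6=7) → (P0=1, P1=4, P2=3, P3=0, P4=1, P5=4, P6=7)
step 3: fire t2:  (P0=1, P1=4, P2=3, P3=0, P4=1, P5=4, P6=7) → (P0=1, P1=2, P2=3, P3=0, P4=1, P5=6, P6=7)
step 4: fire t1:  (P0=1, P1=2, P2=3, P3=0, P4=1, P5=6, P6=7) → (P0=3, P1=2, P2=3, P3=2, P4=1, P5=6, P6=7)
step 5: fire t1:  (P0=3, P1=2, P2=3, P3=2, P4=1, P5=6, P6=7) → (P0=5, P1=2, P2=3, P3=4, P4=1, P5=6, P6=7)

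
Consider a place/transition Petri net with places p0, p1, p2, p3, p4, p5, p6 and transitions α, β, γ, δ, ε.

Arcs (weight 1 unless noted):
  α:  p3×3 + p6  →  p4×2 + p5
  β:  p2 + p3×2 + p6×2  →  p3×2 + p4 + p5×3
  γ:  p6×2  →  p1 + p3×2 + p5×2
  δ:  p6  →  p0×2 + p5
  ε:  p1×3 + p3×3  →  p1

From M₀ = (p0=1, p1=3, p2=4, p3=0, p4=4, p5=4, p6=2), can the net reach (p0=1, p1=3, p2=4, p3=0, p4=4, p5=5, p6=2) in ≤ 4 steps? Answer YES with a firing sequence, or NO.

depth 0: 1 marking
depth 1: 3 markings reached so far
depth 2: 4 markings reached so far
depth 3: 4 markings reached so far
(frontier empty at depth 3; search complete)
target is not among the 4 markings reachable within 4 steps

NO — not reachable within 4 firings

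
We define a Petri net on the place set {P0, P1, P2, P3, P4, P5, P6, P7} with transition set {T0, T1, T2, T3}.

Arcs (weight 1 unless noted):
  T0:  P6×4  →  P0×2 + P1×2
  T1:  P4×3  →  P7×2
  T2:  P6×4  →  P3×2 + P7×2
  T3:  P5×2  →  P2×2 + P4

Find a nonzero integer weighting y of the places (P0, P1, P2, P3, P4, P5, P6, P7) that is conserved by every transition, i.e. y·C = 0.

y = (P0:1, P1:-1, P2:0, P3:0, P4:0, P5:0, P6:0, P7:0)

Incidence matrix C (rows=places, cols=transitions):
       T0   T1   T2   T3
   P0   2    0    0    0
   P1   2    0    0    0
   P2   0    0    0    2
   P3   0    0    2    0
   P4   0   -3    0    1
   P5   0    0    0   -2
   P6  -4    0   -4    0
   P7   0    2    2    0

Candidate y = [1, -1, 0, 0, 0, 0, 0, 0]; check y·C column-wise:
  col T0: 1·2 + -1·2 + 0·-4 = 0
  col T1: 1·0 + -1·0 + 0·-3 + 0·2 = 0
  col T2: 1·0 + -1·0 + 0·2 + 0·-4 + 0·2 = 0
  col T3: 1·0 + -1·0 + 0·2 + 0·1 + 0·-2 = 0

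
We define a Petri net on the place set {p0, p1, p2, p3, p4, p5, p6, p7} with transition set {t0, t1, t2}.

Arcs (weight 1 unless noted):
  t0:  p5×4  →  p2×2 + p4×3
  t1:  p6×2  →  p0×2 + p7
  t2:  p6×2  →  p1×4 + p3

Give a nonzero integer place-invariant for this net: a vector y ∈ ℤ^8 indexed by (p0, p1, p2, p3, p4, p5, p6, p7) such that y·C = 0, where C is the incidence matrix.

Incidence matrix C (rows=places, cols=transitions):
       t0   t1   t2
   p0   0    2    0
   p1   0    0    4
   p2   2    0    0
   p3   0    0    1
   p4   3    0    0
   p5  -4    0    0
   p6   0   -2   -2
   p7   0    1    0

Candidate y = [0, 1, 0, -4, 0, 0, 0, 0]; check y·C column-wise:
  col t0: 1·0 + 0·2 + -4·0 + 0·3 + 0·-4 = 0
  col t1: 0·2 + 1·0 + -4·0 + 0·-2 + 0·1 = 0
  col t2: 1·4 + -4·1 + 0·-2 = 0

y = (p0:0, p1:1, p2:0, p3:-4, p4:0, p5:0, p6:0, p7:0)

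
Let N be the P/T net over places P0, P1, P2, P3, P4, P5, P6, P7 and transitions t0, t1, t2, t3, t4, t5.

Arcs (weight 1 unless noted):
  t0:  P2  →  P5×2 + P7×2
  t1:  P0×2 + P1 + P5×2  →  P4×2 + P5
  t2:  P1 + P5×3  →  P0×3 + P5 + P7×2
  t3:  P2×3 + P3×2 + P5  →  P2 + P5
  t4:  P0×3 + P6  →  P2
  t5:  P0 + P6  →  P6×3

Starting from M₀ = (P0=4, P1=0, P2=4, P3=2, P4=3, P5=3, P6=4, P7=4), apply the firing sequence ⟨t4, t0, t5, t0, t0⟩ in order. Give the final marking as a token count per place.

(P0=0, P1=0, P2=2, P3=2, P4=3, P5=9, P6=5, P7=10)

step 1: fire t4:  (P0=4, P1=0, P2=4, P3=2, P4=3, P5=3, P6=4, P7=4) → (P0=1, P1=0, P2=5, P3=2, P4=3, P5=3, P6=3, P7=4)
step 2: fire t0:  (P0=1, P1=0, P2=5, P3=2, P4=3, P5=3, P6=3, P7=4) → (P0=1, P1=0, P2=4, P3=2, P4=3, P5=5, P6=3, P7=6)
step 3: fire t5:  (P0=1, P1=0, P2=4, P3=2, P4=3, P5=5, P6=3, P7=6) → (P0=0, P1=0, P2=4, P3=2, P4=3, P5=5, P6=5, P7=6)
step 4: fire t0:  (P0=0, P1=0, P2=4, P3=2, P4=3, P5=5, P6=5, P7=6) → (P0=0, P1=0, P2=3, P3=2, P4=3, P5=7, P6=5, P7=8)
step 5: fire t0:  (P0=0, P1=0, P2=3, P3=2, P4=3, P5=7, P6=5, P7=8) → (P0=0, P1=0, P2=2, P3=2, P4=3, P5=9, P6=5, P7=10)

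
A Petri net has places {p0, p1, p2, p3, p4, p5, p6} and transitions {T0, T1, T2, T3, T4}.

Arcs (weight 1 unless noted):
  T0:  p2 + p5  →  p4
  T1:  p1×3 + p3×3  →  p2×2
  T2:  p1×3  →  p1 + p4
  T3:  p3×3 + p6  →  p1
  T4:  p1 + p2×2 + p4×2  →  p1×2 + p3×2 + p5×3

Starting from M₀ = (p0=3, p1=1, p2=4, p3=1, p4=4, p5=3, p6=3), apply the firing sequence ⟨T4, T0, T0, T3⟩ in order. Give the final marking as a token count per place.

(p0=3, p1=3, p2=0, p3=0, p4=4, p5=4, p6=2)

step 1: fire T4:  (p0=3, p1=1, p2=4, p3=1, p4=4, p5=3, p6=3) → (p0=3, p1=2, p2=2, p3=3, p4=2, p5=6, p6=3)
step 2: fire T0:  (p0=3, p1=2, p2=2, p3=3, p4=2, p5=6, p6=3) → (p0=3, p1=2, p2=1, p3=3, p4=3, p5=5, p6=3)
step 3: fire T0:  (p0=3, p1=2, p2=1, p3=3, p4=3, p5=5, p6=3) → (p0=3, p1=2, p2=0, p3=3, p4=4, p5=4, p6=3)
step 4: fire T3:  (p0=3, p1=2, p2=0, p3=3, p4=4, p5=4, p6=3) → (p0=3, p1=3, p2=0, p3=0, p4=4, p5=4, p6=2)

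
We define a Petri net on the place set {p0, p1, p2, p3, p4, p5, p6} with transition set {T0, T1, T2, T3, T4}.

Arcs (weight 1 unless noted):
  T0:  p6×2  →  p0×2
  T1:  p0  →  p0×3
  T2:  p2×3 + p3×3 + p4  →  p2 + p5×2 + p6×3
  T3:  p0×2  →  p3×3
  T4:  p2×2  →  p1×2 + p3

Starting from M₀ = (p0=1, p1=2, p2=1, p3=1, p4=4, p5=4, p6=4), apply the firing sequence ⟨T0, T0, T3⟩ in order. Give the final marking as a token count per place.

(p0=3, p1=2, p2=1, p3=4, p4=4, p5=4, p6=0)

step 1: fire T0:  (p0=1, p1=2, p2=1, p3=1, p4=4, p5=4, p6=4) → (p0=3, p1=2, p2=1, p3=1, p4=4, p5=4, p6=2)
step 2: fire T0:  (p0=3, p1=2, p2=1, p3=1, p4=4, p5=4, p6=2) → (p0=5, p1=2, p2=1, p3=1, p4=4, p5=4, p6=0)
step 3: fire T3:  (p0=5, p1=2, p2=1, p3=1, p4=4, p5=4, p6=0) → (p0=3, p1=2, p2=1, p3=4, p4=4, p5=4, p6=0)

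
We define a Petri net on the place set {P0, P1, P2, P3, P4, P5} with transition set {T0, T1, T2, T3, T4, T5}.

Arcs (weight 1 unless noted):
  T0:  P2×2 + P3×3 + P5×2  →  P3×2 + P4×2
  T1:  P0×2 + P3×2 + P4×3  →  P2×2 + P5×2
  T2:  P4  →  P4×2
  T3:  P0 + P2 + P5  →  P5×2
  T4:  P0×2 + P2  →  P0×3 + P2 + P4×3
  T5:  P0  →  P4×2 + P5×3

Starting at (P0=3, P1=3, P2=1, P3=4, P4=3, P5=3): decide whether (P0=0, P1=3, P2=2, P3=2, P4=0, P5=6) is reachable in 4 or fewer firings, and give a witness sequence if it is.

step 1: fire T1:  (P0=3, P1=3, P2=1, P3=4, P4=3, P5=3) → (P0=1, P1=3, P2=3, P3=2, P4=0, P5=5)
step 2: fire T3:  (P0=1, P1=3, P2=3, P3=2, P4=0, P5=5) → (P0=0, P1=3, P2=2, P3=2, P4=0, P5=6)

YES — reachable via ⟨T1, T3⟩ (2 firings)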